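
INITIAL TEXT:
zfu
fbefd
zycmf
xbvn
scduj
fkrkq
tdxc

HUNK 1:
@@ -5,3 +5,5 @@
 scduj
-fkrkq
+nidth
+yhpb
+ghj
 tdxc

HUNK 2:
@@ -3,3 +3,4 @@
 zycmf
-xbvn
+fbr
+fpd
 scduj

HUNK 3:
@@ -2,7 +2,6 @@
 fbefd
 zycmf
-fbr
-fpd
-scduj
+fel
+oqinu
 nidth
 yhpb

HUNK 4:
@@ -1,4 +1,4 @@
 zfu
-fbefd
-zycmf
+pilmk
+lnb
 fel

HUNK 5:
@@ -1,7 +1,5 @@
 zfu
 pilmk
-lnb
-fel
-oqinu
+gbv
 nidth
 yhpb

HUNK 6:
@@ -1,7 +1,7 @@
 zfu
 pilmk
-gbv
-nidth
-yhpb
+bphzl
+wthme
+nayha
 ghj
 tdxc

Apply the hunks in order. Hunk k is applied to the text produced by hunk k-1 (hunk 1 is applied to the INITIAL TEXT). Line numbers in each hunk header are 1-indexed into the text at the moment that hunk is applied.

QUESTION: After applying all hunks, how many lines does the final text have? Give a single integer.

Hunk 1: at line 5 remove [fkrkq] add [nidth,yhpb,ghj] -> 9 lines: zfu fbefd zycmf xbvn scduj nidth yhpb ghj tdxc
Hunk 2: at line 3 remove [xbvn] add [fbr,fpd] -> 10 lines: zfu fbefd zycmf fbr fpd scduj nidth yhpb ghj tdxc
Hunk 3: at line 2 remove [fbr,fpd,scduj] add [fel,oqinu] -> 9 lines: zfu fbefd zycmf fel oqinu nidth yhpb ghj tdxc
Hunk 4: at line 1 remove [fbefd,zycmf] add [pilmk,lnb] -> 9 lines: zfu pilmk lnb fel oqinu nidth yhpb ghj tdxc
Hunk 5: at line 1 remove [lnb,fel,oqinu] add [gbv] -> 7 lines: zfu pilmk gbv nidth yhpb ghj tdxc
Hunk 6: at line 1 remove [gbv,nidth,yhpb] add [bphzl,wthme,nayha] -> 7 lines: zfu pilmk bphzl wthme nayha ghj tdxc
Final line count: 7

Answer: 7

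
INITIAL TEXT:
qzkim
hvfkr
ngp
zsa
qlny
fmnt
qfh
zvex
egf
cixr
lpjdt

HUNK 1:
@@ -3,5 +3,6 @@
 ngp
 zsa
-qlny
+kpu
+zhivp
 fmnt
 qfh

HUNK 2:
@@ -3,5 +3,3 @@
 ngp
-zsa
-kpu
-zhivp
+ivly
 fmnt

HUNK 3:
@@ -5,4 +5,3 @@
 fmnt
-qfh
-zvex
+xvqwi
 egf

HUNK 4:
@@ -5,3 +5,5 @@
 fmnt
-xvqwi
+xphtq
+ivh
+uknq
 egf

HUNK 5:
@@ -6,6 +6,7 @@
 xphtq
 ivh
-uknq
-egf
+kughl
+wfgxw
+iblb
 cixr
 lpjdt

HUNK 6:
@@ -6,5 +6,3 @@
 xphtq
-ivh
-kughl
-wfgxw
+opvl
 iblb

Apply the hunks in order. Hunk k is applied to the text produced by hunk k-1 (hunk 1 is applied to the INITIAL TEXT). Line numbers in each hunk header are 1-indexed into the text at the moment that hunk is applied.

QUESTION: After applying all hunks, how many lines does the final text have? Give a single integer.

Hunk 1: at line 3 remove [qlny] add [kpu,zhivp] -> 12 lines: qzkim hvfkr ngp zsa kpu zhivp fmnt qfh zvex egf cixr lpjdt
Hunk 2: at line 3 remove [zsa,kpu,zhivp] add [ivly] -> 10 lines: qzkim hvfkr ngp ivly fmnt qfh zvex egf cixr lpjdt
Hunk 3: at line 5 remove [qfh,zvex] add [xvqwi] -> 9 lines: qzkim hvfkr ngp ivly fmnt xvqwi egf cixr lpjdt
Hunk 4: at line 5 remove [xvqwi] add [xphtq,ivh,uknq] -> 11 lines: qzkim hvfkr ngp ivly fmnt xphtq ivh uknq egf cixr lpjdt
Hunk 5: at line 6 remove [uknq,egf] add [kughl,wfgxw,iblb] -> 12 lines: qzkim hvfkr ngp ivly fmnt xphtq ivh kughl wfgxw iblb cixr lpjdt
Hunk 6: at line 6 remove [ivh,kughl,wfgxw] add [opvl] -> 10 lines: qzkim hvfkr ngp ivly fmnt xphtq opvl iblb cixr lpjdt
Final line count: 10

Answer: 10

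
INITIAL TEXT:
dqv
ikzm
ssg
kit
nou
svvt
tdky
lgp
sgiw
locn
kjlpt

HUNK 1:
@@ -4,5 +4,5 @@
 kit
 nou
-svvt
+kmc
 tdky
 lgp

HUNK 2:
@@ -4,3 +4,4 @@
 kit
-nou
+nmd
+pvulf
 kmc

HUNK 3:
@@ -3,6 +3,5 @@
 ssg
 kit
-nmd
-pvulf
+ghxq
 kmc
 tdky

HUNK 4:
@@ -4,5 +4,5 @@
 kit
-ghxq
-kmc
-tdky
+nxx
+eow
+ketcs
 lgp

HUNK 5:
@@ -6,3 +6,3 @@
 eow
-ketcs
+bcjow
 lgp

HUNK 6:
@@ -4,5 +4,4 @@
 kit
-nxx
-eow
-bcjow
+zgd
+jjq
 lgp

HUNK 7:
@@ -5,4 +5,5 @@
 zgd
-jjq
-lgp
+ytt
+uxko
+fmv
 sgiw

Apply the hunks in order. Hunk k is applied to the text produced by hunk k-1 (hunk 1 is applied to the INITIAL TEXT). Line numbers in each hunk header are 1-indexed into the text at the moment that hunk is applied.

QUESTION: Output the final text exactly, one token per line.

Hunk 1: at line 4 remove [svvt] add [kmc] -> 11 lines: dqv ikzm ssg kit nou kmc tdky lgp sgiw locn kjlpt
Hunk 2: at line 4 remove [nou] add [nmd,pvulf] -> 12 lines: dqv ikzm ssg kit nmd pvulf kmc tdky lgp sgiw locn kjlpt
Hunk 3: at line 3 remove [nmd,pvulf] add [ghxq] -> 11 lines: dqv ikzm ssg kit ghxq kmc tdky lgp sgiw locn kjlpt
Hunk 4: at line 4 remove [ghxq,kmc,tdky] add [nxx,eow,ketcs] -> 11 lines: dqv ikzm ssg kit nxx eow ketcs lgp sgiw locn kjlpt
Hunk 5: at line 6 remove [ketcs] add [bcjow] -> 11 lines: dqv ikzm ssg kit nxx eow bcjow lgp sgiw locn kjlpt
Hunk 6: at line 4 remove [nxx,eow,bcjow] add [zgd,jjq] -> 10 lines: dqv ikzm ssg kit zgd jjq lgp sgiw locn kjlpt
Hunk 7: at line 5 remove [jjq,lgp] add [ytt,uxko,fmv] -> 11 lines: dqv ikzm ssg kit zgd ytt uxko fmv sgiw locn kjlpt

Answer: dqv
ikzm
ssg
kit
zgd
ytt
uxko
fmv
sgiw
locn
kjlpt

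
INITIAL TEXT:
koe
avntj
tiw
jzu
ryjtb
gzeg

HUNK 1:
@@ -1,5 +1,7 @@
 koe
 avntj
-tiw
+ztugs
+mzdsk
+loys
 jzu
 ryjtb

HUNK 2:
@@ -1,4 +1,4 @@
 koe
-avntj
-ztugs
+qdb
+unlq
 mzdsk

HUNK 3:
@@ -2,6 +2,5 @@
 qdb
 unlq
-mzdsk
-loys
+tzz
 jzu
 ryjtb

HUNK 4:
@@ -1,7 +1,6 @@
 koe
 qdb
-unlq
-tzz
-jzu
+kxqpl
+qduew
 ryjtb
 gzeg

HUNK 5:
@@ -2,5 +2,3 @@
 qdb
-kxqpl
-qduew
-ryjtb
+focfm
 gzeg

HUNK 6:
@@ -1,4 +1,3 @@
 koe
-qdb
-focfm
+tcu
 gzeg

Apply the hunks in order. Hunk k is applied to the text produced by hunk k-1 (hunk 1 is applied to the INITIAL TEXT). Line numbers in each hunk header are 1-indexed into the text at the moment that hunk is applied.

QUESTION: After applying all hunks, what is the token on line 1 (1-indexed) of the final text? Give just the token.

Hunk 1: at line 1 remove [tiw] add [ztugs,mzdsk,loys] -> 8 lines: koe avntj ztugs mzdsk loys jzu ryjtb gzeg
Hunk 2: at line 1 remove [avntj,ztugs] add [qdb,unlq] -> 8 lines: koe qdb unlq mzdsk loys jzu ryjtb gzeg
Hunk 3: at line 2 remove [mzdsk,loys] add [tzz] -> 7 lines: koe qdb unlq tzz jzu ryjtb gzeg
Hunk 4: at line 1 remove [unlq,tzz,jzu] add [kxqpl,qduew] -> 6 lines: koe qdb kxqpl qduew ryjtb gzeg
Hunk 5: at line 2 remove [kxqpl,qduew,ryjtb] add [focfm] -> 4 lines: koe qdb focfm gzeg
Hunk 6: at line 1 remove [qdb,focfm] add [tcu] -> 3 lines: koe tcu gzeg
Final line 1: koe

Answer: koe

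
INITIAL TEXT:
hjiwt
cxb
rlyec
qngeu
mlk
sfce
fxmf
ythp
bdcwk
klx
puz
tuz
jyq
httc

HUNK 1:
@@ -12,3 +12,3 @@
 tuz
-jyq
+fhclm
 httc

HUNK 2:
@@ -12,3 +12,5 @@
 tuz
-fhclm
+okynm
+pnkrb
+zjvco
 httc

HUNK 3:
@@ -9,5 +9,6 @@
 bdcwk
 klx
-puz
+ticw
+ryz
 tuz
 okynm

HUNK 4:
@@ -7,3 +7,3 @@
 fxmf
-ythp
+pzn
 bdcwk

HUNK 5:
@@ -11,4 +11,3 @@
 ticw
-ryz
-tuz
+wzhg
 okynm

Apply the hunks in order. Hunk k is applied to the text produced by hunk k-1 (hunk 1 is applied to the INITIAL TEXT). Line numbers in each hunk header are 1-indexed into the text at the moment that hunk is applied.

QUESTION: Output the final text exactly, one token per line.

Hunk 1: at line 12 remove [jyq] add [fhclm] -> 14 lines: hjiwt cxb rlyec qngeu mlk sfce fxmf ythp bdcwk klx puz tuz fhclm httc
Hunk 2: at line 12 remove [fhclm] add [okynm,pnkrb,zjvco] -> 16 lines: hjiwt cxb rlyec qngeu mlk sfce fxmf ythp bdcwk klx puz tuz okynm pnkrb zjvco httc
Hunk 3: at line 9 remove [puz] add [ticw,ryz] -> 17 lines: hjiwt cxb rlyec qngeu mlk sfce fxmf ythp bdcwk klx ticw ryz tuz okynm pnkrb zjvco httc
Hunk 4: at line 7 remove [ythp] add [pzn] -> 17 lines: hjiwt cxb rlyec qngeu mlk sfce fxmf pzn bdcwk klx ticw ryz tuz okynm pnkrb zjvco httc
Hunk 5: at line 11 remove [ryz,tuz] add [wzhg] -> 16 lines: hjiwt cxb rlyec qngeu mlk sfce fxmf pzn bdcwk klx ticw wzhg okynm pnkrb zjvco httc

Answer: hjiwt
cxb
rlyec
qngeu
mlk
sfce
fxmf
pzn
bdcwk
klx
ticw
wzhg
okynm
pnkrb
zjvco
httc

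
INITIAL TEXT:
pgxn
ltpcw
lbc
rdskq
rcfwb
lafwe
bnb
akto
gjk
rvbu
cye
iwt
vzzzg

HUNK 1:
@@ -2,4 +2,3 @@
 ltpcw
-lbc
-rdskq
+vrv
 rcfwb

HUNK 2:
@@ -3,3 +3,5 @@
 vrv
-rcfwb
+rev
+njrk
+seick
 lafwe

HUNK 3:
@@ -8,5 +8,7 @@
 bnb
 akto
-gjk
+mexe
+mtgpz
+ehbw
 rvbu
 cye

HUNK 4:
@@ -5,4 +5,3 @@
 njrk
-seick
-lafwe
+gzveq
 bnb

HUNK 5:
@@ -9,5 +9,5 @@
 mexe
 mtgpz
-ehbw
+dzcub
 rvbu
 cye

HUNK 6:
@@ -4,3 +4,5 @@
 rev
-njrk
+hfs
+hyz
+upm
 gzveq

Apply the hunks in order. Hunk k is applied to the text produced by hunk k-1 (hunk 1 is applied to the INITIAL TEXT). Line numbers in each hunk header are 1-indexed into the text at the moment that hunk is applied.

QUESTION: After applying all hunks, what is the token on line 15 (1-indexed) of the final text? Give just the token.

Answer: cye

Derivation:
Hunk 1: at line 2 remove [lbc,rdskq] add [vrv] -> 12 lines: pgxn ltpcw vrv rcfwb lafwe bnb akto gjk rvbu cye iwt vzzzg
Hunk 2: at line 3 remove [rcfwb] add [rev,njrk,seick] -> 14 lines: pgxn ltpcw vrv rev njrk seick lafwe bnb akto gjk rvbu cye iwt vzzzg
Hunk 3: at line 8 remove [gjk] add [mexe,mtgpz,ehbw] -> 16 lines: pgxn ltpcw vrv rev njrk seick lafwe bnb akto mexe mtgpz ehbw rvbu cye iwt vzzzg
Hunk 4: at line 5 remove [seick,lafwe] add [gzveq] -> 15 lines: pgxn ltpcw vrv rev njrk gzveq bnb akto mexe mtgpz ehbw rvbu cye iwt vzzzg
Hunk 5: at line 9 remove [ehbw] add [dzcub] -> 15 lines: pgxn ltpcw vrv rev njrk gzveq bnb akto mexe mtgpz dzcub rvbu cye iwt vzzzg
Hunk 6: at line 4 remove [njrk] add [hfs,hyz,upm] -> 17 lines: pgxn ltpcw vrv rev hfs hyz upm gzveq bnb akto mexe mtgpz dzcub rvbu cye iwt vzzzg
Final line 15: cye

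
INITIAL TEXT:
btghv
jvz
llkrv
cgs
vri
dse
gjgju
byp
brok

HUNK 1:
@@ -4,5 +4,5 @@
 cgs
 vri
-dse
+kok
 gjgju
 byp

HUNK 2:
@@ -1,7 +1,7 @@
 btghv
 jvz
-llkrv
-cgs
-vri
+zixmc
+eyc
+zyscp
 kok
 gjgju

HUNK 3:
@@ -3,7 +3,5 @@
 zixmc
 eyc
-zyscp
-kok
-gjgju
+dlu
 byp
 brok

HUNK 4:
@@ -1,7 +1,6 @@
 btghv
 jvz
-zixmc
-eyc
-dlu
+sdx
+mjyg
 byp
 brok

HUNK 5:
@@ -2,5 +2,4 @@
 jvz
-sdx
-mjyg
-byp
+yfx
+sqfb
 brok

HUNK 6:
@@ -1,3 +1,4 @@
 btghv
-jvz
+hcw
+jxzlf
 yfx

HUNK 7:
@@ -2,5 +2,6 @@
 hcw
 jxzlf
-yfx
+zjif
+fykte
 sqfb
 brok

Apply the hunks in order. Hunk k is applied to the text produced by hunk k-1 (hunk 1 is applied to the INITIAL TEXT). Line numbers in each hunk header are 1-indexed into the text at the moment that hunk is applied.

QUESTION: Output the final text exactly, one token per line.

Hunk 1: at line 4 remove [dse] add [kok] -> 9 lines: btghv jvz llkrv cgs vri kok gjgju byp brok
Hunk 2: at line 1 remove [llkrv,cgs,vri] add [zixmc,eyc,zyscp] -> 9 lines: btghv jvz zixmc eyc zyscp kok gjgju byp brok
Hunk 3: at line 3 remove [zyscp,kok,gjgju] add [dlu] -> 7 lines: btghv jvz zixmc eyc dlu byp brok
Hunk 4: at line 1 remove [zixmc,eyc,dlu] add [sdx,mjyg] -> 6 lines: btghv jvz sdx mjyg byp brok
Hunk 5: at line 2 remove [sdx,mjyg,byp] add [yfx,sqfb] -> 5 lines: btghv jvz yfx sqfb brok
Hunk 6: at line 1 remove [jvz] add [hcw,jxzlf] -> 6 lines: btghv hcw jxzlf yfx sqfb brok
Hunk 7: at line 2 remove [yfx] add [zjif,fykte] -> 7 lines: btghv hcw jxzlf zjif fykte sqfb brok

Answer: btghv
hcw
jxzlf
zjif
fykte
sqfb
brok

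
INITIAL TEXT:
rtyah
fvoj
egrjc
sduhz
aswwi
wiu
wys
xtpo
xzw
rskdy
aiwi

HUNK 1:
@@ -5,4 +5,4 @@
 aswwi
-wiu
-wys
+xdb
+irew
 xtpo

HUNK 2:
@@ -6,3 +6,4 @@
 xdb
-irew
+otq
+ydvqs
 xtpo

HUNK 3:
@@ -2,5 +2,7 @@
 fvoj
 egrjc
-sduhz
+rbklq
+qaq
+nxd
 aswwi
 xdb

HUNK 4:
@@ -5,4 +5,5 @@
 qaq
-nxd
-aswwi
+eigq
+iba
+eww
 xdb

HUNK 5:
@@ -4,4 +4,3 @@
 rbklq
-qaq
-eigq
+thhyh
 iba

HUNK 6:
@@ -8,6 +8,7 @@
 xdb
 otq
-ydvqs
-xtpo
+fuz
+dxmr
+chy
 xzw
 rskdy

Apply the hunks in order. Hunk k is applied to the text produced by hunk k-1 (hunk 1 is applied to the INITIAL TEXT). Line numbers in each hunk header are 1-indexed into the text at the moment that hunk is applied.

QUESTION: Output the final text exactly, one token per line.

Answer: rtyah
fvoj
egrjc
rbklq
thhyh
iba
eww
xdb
otq
fuz
dxmr
chy
xzw
rskdy
aiwi

Derivation:
Hunk 1: at line 5 remove [wiu,wys] add [xdb,irew] -> 11 lines: rtyah fvoj egrjc sduhz aswwi xdb irew xtpo xzw rskdy aiwi
Hunk 2: at line 6 remove [irew] add [otq,ydvqs] -> 12 lines: rtyah fvoj egrjc sduhz aswwi xdb otq ydvqs xtpo xzw rskdy aiwi
Hunk 3: at line 2 remove [sduhz] add [rbklq,qaq,nxd] -> 14 lines: rtyah fvoj egrjc rbklq qaq nxd aswwi xdb otq ydvqs xtpo xzw rskdy aiwi
Hunk 4: at line 5 remove [nxd,aswwi] add [eigq,iba,eww] -> 15 lines: rtyah fvoj egrjc rbklq qaq eigq iba eww xdb otq ydvqs xtpo xzw rskdy aiwi
Hunk 5: at line 4 remove [qaq,eigq] add [thhyh] -> 14 lines: rtyah fvoj egrjc rbklq thhyh iba eww xdb otq ydvqs xtpo xzw rskdy aiwi
Hunk 6: at line 8 remove [ydvqs,xtpo] add [fuz,dxmr,chy] -> 15 lines: rtyah fvoj egrjc rbklq thhyh iba eww xdb otq fuz dxmr chy xzw rskdy aiwi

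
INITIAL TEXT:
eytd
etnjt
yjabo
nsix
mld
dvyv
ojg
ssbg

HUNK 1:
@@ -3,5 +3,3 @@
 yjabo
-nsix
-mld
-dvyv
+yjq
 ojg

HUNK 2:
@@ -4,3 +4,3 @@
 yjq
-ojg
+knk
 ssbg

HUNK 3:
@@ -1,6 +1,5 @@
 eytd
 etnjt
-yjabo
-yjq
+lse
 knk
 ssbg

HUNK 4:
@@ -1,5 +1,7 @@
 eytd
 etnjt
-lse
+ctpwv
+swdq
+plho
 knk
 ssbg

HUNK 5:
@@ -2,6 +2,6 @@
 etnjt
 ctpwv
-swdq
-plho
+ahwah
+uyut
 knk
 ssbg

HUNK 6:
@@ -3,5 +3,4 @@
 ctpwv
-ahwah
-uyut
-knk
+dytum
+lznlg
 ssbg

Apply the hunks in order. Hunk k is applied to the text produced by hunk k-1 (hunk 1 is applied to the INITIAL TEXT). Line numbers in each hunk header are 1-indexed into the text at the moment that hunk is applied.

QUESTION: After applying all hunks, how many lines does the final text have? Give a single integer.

Answer: 6

Derivation:
Hunk 1: at line 3 remove [nsix,mld,dvyv] add [yjq] -> 6 lines: eytd etnjt yjabo yjq ojg ssbg
Hunk 2: at line 4 remove [ojg] add [knk] -> 6 lines: eytd etnjt yjabo yjq knk ssbg
Hunk 3: at line 1 remove [yjabo,yjq] add [lse] -> 5 lines: eytd etnjt lse knk ssbg
Hunk 4: at line 1 remove [lse] add [ctpwv,swdq,plho] -> 7 lines: eytd etnjt ctpwv swdq plho knk ssbg
Hunk 5: at line 2 remove [swdq,plho] add [ahwah,uyut] -> 7 lines: eytd etnjt ctpwv ahwah uyut knk ssbg
Hunk 6: at line 3 remove [ahwah,uyut,knk] add [dytum,lznlg] -> 6 lines: eytd etnjt ctpwv dytum lznlg ssbg
Final line count: 6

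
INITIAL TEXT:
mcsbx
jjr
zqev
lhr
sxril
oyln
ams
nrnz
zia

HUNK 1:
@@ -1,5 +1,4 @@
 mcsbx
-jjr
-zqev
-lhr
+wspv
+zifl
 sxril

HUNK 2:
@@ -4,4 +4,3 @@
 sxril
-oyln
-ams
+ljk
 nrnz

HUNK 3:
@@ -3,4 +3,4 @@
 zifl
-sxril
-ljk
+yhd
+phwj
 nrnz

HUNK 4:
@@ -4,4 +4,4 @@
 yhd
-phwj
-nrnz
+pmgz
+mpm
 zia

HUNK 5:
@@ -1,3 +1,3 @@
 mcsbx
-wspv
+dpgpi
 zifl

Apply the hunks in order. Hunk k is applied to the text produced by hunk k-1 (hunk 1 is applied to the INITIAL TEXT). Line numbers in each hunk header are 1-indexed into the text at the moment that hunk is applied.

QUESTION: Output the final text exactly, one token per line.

Hunk 1: at line 1 remove [jjr,zqev,lhr] add [wspv,zifl] -> 8 lines: mcsbx wspv zifl sxril oyln ams nrnz zia
Hunk 2: at line 4 remove [oyln,ams] add [ljk] -> 7 lines: mcsbx wspv zifl sxril ljk nrnz zia
Hunk 3: at line 3 remove [sxril,ljk] add [yhd,phwj] -> 7 lines: mcsbx wspv zifl yhd phwj nrnz zia
Hunk 4: at line 4 remove [phwj,nrnz] add [pmgz,mpm] -> 7 lines: mcsbx wspv zifl yhd pmgz mpm zia
Hunk 5: at line 1 remove [wspv] add [dpgpi] -> 7 lines: mcsbx dpgpi zifl yhd pmgz mpm zia

Answer: mcsbx
dpgpi
zifl
yhd
pmgz
mpm
zia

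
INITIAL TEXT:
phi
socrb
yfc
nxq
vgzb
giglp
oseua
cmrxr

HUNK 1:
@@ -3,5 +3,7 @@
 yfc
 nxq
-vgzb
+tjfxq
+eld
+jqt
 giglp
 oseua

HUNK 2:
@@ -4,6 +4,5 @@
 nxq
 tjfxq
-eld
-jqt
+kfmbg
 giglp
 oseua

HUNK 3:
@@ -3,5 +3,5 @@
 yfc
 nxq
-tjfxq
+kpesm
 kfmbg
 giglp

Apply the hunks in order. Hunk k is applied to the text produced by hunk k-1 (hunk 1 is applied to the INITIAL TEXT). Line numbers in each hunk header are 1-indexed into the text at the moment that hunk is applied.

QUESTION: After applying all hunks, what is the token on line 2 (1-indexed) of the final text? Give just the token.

Hunk 1: at line 3 remove [vgzb] add [tjfxq,eld,jqt] -> 10 lines: phi socrb yfc nxq tjfxq eld jqt giglp oseua cmrxr
Hunk 2: at line 4 remove [eld,jqt] add [kfmbg] -> 9 lines: phi socrb yfc nxq tjfxq kfmbg giglp oseua cmrxr
Hunk 3: at line 3 remove [tjfxq] add [kpesm] -> 9 lines: phi socrb yfc nxq kpesm kfmbg giglp oseua cmrxr
Final line 2: socrb

Answer: socrb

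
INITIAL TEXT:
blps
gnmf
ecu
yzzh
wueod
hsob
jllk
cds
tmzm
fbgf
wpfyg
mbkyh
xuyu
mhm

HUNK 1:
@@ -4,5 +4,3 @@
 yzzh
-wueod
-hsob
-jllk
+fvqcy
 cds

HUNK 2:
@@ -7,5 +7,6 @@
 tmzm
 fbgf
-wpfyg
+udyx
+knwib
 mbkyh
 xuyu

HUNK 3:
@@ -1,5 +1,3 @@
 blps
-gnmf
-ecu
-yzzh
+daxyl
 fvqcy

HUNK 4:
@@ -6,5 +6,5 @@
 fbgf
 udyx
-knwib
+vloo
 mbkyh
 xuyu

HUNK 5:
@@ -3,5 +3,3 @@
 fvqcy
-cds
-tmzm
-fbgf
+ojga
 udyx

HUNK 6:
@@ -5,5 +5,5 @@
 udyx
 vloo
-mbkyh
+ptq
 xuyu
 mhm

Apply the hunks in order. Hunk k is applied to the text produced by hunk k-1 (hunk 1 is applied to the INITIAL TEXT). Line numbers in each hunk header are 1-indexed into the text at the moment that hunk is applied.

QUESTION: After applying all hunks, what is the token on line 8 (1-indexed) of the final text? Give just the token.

Answer: xuyu

Derivation:
Hunk 1: at line 4 remove [wueod,hsob,jllk] add [fvqcy] -> 12 lines: blps gnmf ecu yzzh fvqcy cds tmzm fbgf wpfyg mbkyh xuyu mhm
Hunk 2: at line 7 remove [wpfyg] add [udyx,knwib] -> 13 lines: blps gnmf ecu yzzh fvqcy cds tmzm fbgf udyx knwib mbkyh xuyu mhm
Hunk 3: at line 1 remove [gnmf,ecu,yzzh] add [daxyl] -> 11 lines: blps daxyl fvqcy cds tmzm fbgf udyx knwib mbkyh xuyu mhm
Hunk 4: at line 6 remove [knwib] add [vloo] -> 11 lines: blps daxyl fvqcy cds tmzm fbgf udyx vloo mbkyh xuyu mhm
Hunk 5: at line 3 remove [cds,tmzm,fbgf] add [ojga] -> 9 lines: blps daxyl fvqcy ojga udyx vloo mbkyh xuyu mhm
Hunk 6: at line 5 remove [mbkyh] add [ptq] -> 9 lines: blps daxyl fvqcy ojga udyx vloo ptq xuyu mhm
Final line 8: xuyu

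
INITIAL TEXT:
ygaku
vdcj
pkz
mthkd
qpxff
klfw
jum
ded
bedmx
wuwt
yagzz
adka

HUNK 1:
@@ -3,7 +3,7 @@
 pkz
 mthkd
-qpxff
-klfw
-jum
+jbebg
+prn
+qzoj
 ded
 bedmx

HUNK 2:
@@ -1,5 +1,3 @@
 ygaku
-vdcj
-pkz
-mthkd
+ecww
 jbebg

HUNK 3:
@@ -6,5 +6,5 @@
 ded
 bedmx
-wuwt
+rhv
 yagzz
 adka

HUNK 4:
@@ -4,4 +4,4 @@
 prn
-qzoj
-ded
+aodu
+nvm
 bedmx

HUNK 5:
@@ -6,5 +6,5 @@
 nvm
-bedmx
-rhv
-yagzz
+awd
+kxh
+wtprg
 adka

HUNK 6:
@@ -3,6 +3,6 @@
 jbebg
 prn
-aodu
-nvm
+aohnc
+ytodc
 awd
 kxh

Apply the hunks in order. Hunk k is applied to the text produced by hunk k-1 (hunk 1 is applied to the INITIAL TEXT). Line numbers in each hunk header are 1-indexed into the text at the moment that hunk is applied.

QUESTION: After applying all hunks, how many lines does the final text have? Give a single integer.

Hunk 1: at line 3 remove [qpxff,klfw,jum] add [jbebg,prn,qzoj] -> 12 lines: ygaku vdcj pkz mthkd jbebg prn qzoj ded bedmx wuwt yagzz adka
Hunk 2: at line 1 remove [vdcj,pkz,mthkd] add [ecww] -> 10 lines: ygaku ecww jbebg prn qzoj ded bedmx wuwt yagzz adka
Hunk 3: at line 6 remove [wuwt] add [rhv] -> 10 lines: ygaku ecww jbebg prn qzoj ded bedmx rhv yagzz adka
Hunk 4: at line 4 remove [qzoj,ded] add [aodu,nvm] -> 10 lines: ygaku ecww jbebg prn aodu nvm bedmx rhv yagzz adka
Hunk 5: at line 6 remove [bedmx,rhv,yagzz] add [awd,kxh,wtprg] -> 10 lines: ygaku ecww jbebg prn aodu nvm awd kxh wtprg adka
Hunk 6: at line 3 remove [aodu,nvm] add [aohnc,ytodc] -> 10 lines: ygaku ecww jbebg prn aohnc ytodc awd kxh wtprg adka
Final line count: 10

Answer: 10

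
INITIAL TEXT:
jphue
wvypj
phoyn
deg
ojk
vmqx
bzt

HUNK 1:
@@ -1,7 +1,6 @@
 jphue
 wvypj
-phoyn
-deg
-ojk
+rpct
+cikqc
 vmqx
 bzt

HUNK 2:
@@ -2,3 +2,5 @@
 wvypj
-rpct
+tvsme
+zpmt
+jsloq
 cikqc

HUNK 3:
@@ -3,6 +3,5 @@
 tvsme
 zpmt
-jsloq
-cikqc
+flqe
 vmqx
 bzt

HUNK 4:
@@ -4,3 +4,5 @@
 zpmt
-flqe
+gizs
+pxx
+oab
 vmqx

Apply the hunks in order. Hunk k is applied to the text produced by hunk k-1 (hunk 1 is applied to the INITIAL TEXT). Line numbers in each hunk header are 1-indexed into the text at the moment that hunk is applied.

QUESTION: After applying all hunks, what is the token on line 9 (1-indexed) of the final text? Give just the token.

Answer: bzt

Derivation:
Hunk 1: at line 1 remove [phoyn,deg,ojk] add [rpct,cikqc] -> 6 lines: jphue wvypj rpct cikqc vmqx bzt
Hunk 2: at line 2 remove [rpct] add [tvsme,zpmt,jsloq] -> 8 lines: jphue wvypj tvsme zpmt jsloq cikqc vmqx bzt
Hunk 3: at line 3 remove [jsloq,cikqc] add [flqe] -> 7 lines: jphue wvypj tvsme zpmt flqe vmqx bzt
Hunk 4: at line 4 remove [flqe] add [gizs,pxx,oab] -> 9 lines: jphue wvypj tvsme zpmt gizs pxx oab vmqx bzt
Final line 9: bzt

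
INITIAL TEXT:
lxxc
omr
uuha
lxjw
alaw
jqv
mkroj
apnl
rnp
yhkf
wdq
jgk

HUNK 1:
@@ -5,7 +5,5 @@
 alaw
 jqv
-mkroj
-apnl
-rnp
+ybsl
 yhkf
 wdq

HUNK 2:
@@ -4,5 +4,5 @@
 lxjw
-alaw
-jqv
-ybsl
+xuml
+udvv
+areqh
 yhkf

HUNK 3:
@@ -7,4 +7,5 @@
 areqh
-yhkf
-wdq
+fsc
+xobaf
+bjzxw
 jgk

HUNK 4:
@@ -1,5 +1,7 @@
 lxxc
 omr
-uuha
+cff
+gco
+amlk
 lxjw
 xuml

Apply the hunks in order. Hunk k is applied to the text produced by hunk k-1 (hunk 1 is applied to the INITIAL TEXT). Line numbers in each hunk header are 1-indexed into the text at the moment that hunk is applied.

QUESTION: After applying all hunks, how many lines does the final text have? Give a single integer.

Answer: 13

Derivation:
Hunk 1: at line 5 remove [mkroj,apnl,rnp] add [ybsl] -> 10 lines: lxxc omr uuha lxjw alaw jqv ybsl yhkf wdq jgk
Hunk 2: at line 4 remove [alaw,jqv,ybsl] add [xuml,udvv,areqh] -> 10 lines: lxxc omr uuha lxjw xuml udvv areqh yhkf wdq jgk
Hunk 3: at line 7 remove [yhkf,wdq] add [fsc,xobaf,bjzxw] -> 11 lines: lxxc omr uuha lxjw xuml udvv areqh fsc xobaf bjzxw jgk
Hunk 4: at line 1 remove [uuha] add [cff,gco,amlk] -> 13 lines: lxxc omr cff gco amlk lxjw xuml udvv areqh fsc xobaf bjzxw jgk
Final line count: 13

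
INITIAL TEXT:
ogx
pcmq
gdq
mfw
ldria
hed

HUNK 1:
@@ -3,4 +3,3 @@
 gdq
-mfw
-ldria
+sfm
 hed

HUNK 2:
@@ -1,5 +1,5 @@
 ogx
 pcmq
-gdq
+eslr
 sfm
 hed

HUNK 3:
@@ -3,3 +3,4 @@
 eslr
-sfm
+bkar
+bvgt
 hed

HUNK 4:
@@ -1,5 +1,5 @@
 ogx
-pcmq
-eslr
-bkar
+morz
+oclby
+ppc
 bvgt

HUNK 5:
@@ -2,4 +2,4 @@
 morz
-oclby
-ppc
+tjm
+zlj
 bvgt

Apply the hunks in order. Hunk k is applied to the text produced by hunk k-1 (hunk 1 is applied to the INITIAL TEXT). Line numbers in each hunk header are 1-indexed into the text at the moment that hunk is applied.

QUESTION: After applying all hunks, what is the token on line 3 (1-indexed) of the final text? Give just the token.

Answer: tjm

Derivation:
Hunk 1: at line 3 remove [mfw,ldria] add [sfm] -> 5 lines: ogx pcmq gdq sfm hed
Hunk 2: at line 1 remove [gdq] add [eslr] -> 5 lines: ogx pcmq eslr sfm hed
Hunk 3: at line 3 remove [sfm] add [bkar,bvgt] -> 6 lines: ogx pcmq eslr bkar bvgt hed
Hunk 4: at line 1 remove [pcmq,eslr,bkar] add [morz,oclby,ppc] -> 6 lines: ogx morz oclby ppc bvgt hed
Hunk 5: at line 2 remove [oclby,ppc] add [tjm,zlj] -> 6 lines: ogx morz tjm zlj bvgt hed
Final line 3: tjm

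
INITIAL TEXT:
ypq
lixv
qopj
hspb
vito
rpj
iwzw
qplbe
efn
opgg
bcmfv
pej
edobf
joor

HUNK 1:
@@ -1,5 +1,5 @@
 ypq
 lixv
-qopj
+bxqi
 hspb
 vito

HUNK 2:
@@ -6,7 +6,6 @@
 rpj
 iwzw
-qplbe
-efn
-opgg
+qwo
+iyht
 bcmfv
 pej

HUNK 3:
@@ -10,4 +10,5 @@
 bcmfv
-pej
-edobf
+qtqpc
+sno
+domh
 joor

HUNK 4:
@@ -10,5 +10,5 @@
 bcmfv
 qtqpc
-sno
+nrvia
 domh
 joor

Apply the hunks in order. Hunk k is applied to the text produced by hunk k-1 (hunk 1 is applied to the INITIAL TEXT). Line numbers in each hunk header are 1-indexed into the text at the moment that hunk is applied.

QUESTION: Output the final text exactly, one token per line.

Answer: ypq
lixv
bxqi
hspb
vito
rpj
iwzw
qwo
iyht
bcmfv
qtqpc
nrvia
domh
joor

Derivation:
Hunk 1: at line 1 remove [qopj] add [bxqi] -> 14 lines: ypq lixv bxqi hspb vito rpj iwzw qplbe efn opgg bcmfv pej edobf joor
Hunk 2: at line 6 remove [qplbe,efn,opgg] add [qwo,iyht] -> 13 lines: ypq lixv bxqi hspb vito rpj iwzw qwo iyht bcmfv pej edobf joor
Hunk 3: at line 10 remove [pej,edobf] add [qtqpc,sno,domh] -> 14 lines: ypq lixv bxqi hspb vito rpj iwzw qwo iyht bcmfv qtqpc sno domh joor
Hunk 4: at line 10 remove [sno] add [nrvia] -> 14 lines: ypq lixv bxqi hspb vito rpj iwzw qwo iyht bcmfv qtqpc nrvia domh joor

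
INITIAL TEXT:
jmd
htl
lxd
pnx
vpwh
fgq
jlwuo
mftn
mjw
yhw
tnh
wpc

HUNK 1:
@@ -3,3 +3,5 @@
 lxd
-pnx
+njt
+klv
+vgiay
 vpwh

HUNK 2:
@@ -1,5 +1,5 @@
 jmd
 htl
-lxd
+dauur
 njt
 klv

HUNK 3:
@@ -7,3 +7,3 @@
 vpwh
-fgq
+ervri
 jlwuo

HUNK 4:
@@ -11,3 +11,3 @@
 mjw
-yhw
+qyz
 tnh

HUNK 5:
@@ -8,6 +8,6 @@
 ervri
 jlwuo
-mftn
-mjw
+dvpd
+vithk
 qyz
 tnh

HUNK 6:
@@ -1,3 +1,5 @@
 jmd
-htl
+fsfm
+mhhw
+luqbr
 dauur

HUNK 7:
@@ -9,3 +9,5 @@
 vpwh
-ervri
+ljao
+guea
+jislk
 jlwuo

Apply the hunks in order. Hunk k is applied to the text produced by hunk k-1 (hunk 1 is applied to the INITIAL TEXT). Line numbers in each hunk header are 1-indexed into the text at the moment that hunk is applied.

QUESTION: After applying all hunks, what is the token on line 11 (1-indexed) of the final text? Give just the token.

Answer: guea

Derivation:
Hunk 1: at line 3 remove [pnx] add [njt,klv,vgiay] -> 14 lines: jmd htl lxd njt klv vgiay vpwh fgq jlwuo mftn mjw yhw tnh wpc
Hunk 2: at line 1 remove [lxd] add [dauur] -> 14 lines: jmd htl dauur njt klv vgiay vpwh fgq jlwuo mftn mjw yhw tnh wpc
Hunk 3: at line 7 remove [fgq] add [ervri] -> 14 lines: jmd htl dauur njt klv vgiay vpwh ervri jlwuo mftn mjw yhw tnh wpc
Hunk 4: at line 11 remove [yhw] add [qyz] -> 14 lines: jmd htl dauur njt klv vgiay vpwh ervri jlwuo mftn mjw qyz tnh wpc
Hunk 5: at line 8 remove [mftn,mjw] add [dvpd,vithk] -> 14 lines: jmd htl dauur njt klv vgiay vpwh ervri jlwuo dvpd vithk qyz tnh wpc
Hunk 6: at line 1 remove [htl] add [fsfm,mhhw,luqbr] -> 16 lines: jmd fsfm mhhw luqbr dauur njt klv vgiay vpwh ervri jlwuo dvpd vithk qyz tnh wpc
Hunk 7: at line 9 remove [ervri] add [ljao,guea,jislk] -> 18 lines: jmd fsfm mhhw luqbr dauur njt klv vgiay vpwh ljao guea jislk jlwuo dvpd vithk qyz tnh wpc
Final line 11: guea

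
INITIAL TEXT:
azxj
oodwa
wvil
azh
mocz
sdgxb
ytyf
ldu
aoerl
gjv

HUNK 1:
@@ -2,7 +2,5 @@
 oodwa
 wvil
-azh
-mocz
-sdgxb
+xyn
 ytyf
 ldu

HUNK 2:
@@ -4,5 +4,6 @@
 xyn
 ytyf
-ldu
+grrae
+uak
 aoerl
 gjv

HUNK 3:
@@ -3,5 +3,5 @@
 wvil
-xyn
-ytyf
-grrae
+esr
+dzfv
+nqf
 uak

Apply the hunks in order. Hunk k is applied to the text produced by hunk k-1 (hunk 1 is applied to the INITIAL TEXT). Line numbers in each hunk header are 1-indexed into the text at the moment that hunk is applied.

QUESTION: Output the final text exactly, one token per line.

Hunk 1: at line 2 remove [azh,mocz,sdgxb] add [xyn] -> 8 lines: azxj oodwa wvil xyn ytyf ldu aoerl gjv
Hunk 2: at line 4 remove [ldu] add [grrae,uak] -> 9 lines: azxj oodwa wvil xyn ytyf grrae uak aoerl gjv
Hunk 3: at line 3 remove [xyn,ytyf,grrae] add [esr,dzfv,nqf] -> 9 lines: azxj oodwa wvil esr dzfv nqf uak aoerl gjv

Answer: azxj
oodwa
wvil
esr
dzfv
nqf
uak
aoerl
gjv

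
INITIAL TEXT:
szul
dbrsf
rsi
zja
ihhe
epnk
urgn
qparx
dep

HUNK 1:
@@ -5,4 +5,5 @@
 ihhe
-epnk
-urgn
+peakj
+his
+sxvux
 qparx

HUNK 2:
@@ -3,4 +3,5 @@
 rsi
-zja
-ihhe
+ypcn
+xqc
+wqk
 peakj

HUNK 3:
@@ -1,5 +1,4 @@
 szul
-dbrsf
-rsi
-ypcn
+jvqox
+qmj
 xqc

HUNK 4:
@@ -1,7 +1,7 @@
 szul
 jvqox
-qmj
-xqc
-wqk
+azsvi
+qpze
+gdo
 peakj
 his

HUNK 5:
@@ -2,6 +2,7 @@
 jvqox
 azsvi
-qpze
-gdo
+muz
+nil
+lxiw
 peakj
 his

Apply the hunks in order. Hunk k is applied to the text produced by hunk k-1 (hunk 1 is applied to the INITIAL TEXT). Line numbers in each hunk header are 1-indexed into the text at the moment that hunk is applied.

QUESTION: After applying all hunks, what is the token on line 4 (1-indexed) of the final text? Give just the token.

Hunk 1: at line 5 remove [epnk,urgn] add [peakj,his,sxvux] -> 10 lines: szul dbrsf rsi zja ihhe peakj his sxvux qparx dep
Hunk 2: at line 3 remove [zja,ihhe] add [ypcn,xqc,wqk] -> 11 lines: szul dbrsf rsi ypcn xqc wqk peakj his sxvux qparx dep
Hunk 3: at line 1 remove [dbrsf,rsi,ypcn] add [jvqox,qmj] -> 10 lines: szul jvqox qmj xqc wqk peakj his sxvux qparx dep
Hunk 4: at line 1 remove [qmj,xqc,wqk] add [azsvi,qpze,gdo] -> 10 lines: szul jvqox azsvi qpze gdo peakj his sxvux qparx dep
Hunk 5: at line 2 remove [qpze,gdo] add [muz,nil,lxiw] -> 11 lines: szul jvqox azsvi muz nil lxiw peakj his sxvux qparx dep
Final line 4: muz

Answer: muz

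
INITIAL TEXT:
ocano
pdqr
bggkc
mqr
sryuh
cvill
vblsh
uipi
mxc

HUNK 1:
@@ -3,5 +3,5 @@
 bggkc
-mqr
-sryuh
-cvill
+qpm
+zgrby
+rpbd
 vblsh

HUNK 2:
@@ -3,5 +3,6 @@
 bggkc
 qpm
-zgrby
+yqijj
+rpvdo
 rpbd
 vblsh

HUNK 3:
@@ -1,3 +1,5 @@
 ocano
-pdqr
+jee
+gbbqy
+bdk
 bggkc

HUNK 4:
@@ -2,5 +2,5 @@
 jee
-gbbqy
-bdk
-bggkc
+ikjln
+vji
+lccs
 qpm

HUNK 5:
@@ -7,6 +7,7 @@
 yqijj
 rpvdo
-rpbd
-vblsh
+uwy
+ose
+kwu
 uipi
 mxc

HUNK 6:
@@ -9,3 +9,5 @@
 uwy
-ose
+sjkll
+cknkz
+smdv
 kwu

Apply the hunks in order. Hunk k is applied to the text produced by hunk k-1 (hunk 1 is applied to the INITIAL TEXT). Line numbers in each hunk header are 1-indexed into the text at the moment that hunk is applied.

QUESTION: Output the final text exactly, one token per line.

Hunk 1: at line 3 remove [mqr,sryuh,cvill] add [qpm,zgrby,rpbd] -> 9 lines: ocano pdqr bggkc qpm zgrby rpbd vblsh uipi mxc
Hunk 2: at line 3 remove [zgrby] add [yqijj,rpvdo] -> 10 lines: ocano pdqr bggkc qpm yqijj rpvdo rpbd vblsh uipi mxc
Hunk 3: at line 1 remove [pdqr] add [jee,gbbqy,bdk] -> 12 lines: ocano jee gbbqy bdk bggkc qpm yqijj rpvdo rpbd vblsh uipi mxc
Hunk 4: at line 2 remove [gbbqy,bdk,bggkc] add [ikjln,vji,lccs] -> 12 lines: ocano jee ikjln vji lccs qpm yqijj rpvdo rpbd vblsh uipi mxc
Hunk 5: at line 7 remove [rpbd,vblsh] add [uwy,ose,kwu] -> 13 lines: ocano jee ikjln vji lccs qpm yqijj rpvdo uwy ose kwu uipi mxc
Hunk 6: at line 9 remove [ose] add [sjkll,cknkz,smdv] -> 15 lines: ocano jee ikjln vji lccs qpm yqijj rpvdo uwy sjkll cknkz smdv kwu uipi mxc

Answer: ocano
jee
ikjln
vji
lccs
qpm
yqijj
rpvdo
uwy
sjkll
cknkz
smdv
kwu
uipi
mxc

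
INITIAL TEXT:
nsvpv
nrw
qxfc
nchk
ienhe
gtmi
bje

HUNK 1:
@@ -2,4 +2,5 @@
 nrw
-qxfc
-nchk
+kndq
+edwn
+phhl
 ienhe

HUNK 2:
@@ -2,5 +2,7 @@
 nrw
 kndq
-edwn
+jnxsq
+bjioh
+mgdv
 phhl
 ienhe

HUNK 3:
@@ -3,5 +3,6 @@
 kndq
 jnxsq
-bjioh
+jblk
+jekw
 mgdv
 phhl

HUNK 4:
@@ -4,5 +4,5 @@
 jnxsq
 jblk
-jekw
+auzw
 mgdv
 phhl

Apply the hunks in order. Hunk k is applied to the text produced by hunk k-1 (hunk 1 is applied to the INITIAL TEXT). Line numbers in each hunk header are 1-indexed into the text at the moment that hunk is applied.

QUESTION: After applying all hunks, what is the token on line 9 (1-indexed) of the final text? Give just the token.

Hunk 1: at line 2 remove [qxfc,nchk] add [kndq,edwn,phhl] -> 8 lines: nsvpv nrw kndq edwn phhl ienhe gtmi bje
Hunk 2: at line 2 remove [edwn] add [jnxsq,bjioh,mgdv] -> 10 lines: nsvpv nrw kndq jnxsq bjioh mgdv phhl ienhe gtmi bje
Hunk 3: at line 3 remove [bjioh] add [jblk,jekw] -> 11 lines: nsvpv nrw kndq jnxsq jblk jekw mgdv phhl ienhe gtmi bje
Hunk 4: at line 4 remove [jekw] add [auzw] -> 11 lines: nsvpv nrw kndq jnxsq jblk auzw mgdv phhl ienhe gtmi bje
Final line 9: ienhe

Answer: ienhe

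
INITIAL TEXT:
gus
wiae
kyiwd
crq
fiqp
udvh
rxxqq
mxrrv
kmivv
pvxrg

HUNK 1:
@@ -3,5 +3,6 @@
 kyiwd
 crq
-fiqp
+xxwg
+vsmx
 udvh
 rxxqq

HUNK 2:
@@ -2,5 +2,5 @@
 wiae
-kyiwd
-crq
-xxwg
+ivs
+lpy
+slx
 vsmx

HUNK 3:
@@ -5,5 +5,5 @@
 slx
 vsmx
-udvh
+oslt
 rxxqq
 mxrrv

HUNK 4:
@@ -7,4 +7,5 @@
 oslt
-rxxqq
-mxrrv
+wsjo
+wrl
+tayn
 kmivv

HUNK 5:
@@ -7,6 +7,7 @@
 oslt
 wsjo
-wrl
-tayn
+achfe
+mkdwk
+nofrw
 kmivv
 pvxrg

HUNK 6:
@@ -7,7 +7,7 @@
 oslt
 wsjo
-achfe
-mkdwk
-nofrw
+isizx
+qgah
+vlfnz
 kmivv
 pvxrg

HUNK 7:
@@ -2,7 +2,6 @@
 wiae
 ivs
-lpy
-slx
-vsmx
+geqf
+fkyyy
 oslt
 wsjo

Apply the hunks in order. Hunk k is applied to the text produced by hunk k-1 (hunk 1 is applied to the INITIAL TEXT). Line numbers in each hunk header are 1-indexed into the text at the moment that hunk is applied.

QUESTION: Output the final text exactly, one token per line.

Answer: gus
wiae
ivs
geqf
fkyyy
oslt
wsjo
isizx
qgah
vlfnz
kmivv
pvxrg

Derivation:
Hunk 1: at line 3 remove [fiqp] add [xxwg,vsmx] -> 11 lines: gus wiae kyiwd crq xxwg vsmx udvh rxxqq mxrrv kmivv pvxrg
Hunk 2: at line 2 remove [kyiwd,crq,xxwg] add [ivs,lpy,slx] -> 11 lines: gus wiae ivs lpy slx vsmx udvh rxxqq mxrrv kmivv pvxrg
Hunk 3: at line 5 remove [udvh] add [oslt] -> 11 lines: gus wiae ivs lpy slx vsmx oslt rxxqq mxrrv kmivv pvxrg
Hunk 4: at line 7 remove [rxxqq,mxrrv] add [wsjo,wrl,tayn] -> 12 lines: gus wiae ivs lpy slx vsmx oslt wsjo wrl tayn kmivv pvxrg
Hunk 5: at line 7 remove [wrl,tayn] add [achfe,mkdwk,nofrw] -> 13 lines: gus wiae ivs lpy slx vsmx oslt wsjo achfe mkdwk nofrw kmivv pvxrg
Hunk 6: at line 7 remove [achfe,mkdwk,nofrw] add [isizx,qgah,vlfnz] -> 13 lines: gus wiae ivs lpy slx vsmx oslt wsjo isizx qgah vlfnz kmivv pvxrg
Hunk 7: at line 2 remove [lpy,slx,vsmx] add [geqf,fkyyy] -> 12 lines: gus wiae ivs geqf fkyyy oslt wsjo isizx qgah vlfnz kmivv pvxrg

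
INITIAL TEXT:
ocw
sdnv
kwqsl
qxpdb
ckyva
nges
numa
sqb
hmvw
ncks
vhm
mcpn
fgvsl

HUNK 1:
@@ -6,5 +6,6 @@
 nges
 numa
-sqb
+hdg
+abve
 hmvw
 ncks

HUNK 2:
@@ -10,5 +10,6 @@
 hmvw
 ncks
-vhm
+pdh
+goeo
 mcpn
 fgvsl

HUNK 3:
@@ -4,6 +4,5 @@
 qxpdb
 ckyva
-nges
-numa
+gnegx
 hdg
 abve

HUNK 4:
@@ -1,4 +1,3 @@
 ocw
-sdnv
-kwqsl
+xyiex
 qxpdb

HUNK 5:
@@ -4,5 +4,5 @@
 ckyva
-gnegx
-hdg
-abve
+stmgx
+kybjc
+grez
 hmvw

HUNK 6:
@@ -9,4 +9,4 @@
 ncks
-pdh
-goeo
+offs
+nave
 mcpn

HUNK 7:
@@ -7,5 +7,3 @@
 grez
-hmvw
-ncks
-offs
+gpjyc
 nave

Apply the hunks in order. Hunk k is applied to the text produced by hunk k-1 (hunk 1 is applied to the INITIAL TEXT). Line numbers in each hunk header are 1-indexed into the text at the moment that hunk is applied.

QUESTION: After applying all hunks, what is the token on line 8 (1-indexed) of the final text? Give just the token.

Hunk 1: at line 6 remove [sqb] add [hdg,abve] -> 14 lines: ocw sdnv kwqsl qxpdb ckyva nges numa hdg abve hmvw ncks vhm mcpn fgvsl
Hunk 2: at line 10 remove [vhm] add [pdh,goeo] -> 15 lines: ocw sdnv kwqsl qxpdb ckyva nges numa hdg abve hmvw ncks pdh goeo mcpn fgvsl
Hunk 3: at line 4 remove [nges,numa] add [gnegx] -> 14 lines: ocw sdnv kwqsl qxpdb ckyva gnegx hdg abve hmvw ncks pdh goeo mcpn fgvsl
Hunk 4: at line 1 remove [sdnv,kwqsl] add [xyiex] -> 13 lines: ocw xyiex qxpdb ckyva gnegx hdg abve hmvw ncks pdh goeo mcpn fgvsl
Hunk 5: at line 4 remove [gnegx,hdg,abve] add [stmgx,kybjc,grez] -> 13 lines: ocw xyiex qxpdb ckyva stmgx kybjc grez hmvw ncks pdh goeo mcpn fgvsl
Hunk 6: at line 9 remove [pdh,goeo] add [offs,nave] -> 13 lines: ocw xyiex qxpdb ckyva stmgx kybjc grez hmvw ncks offs nave mcpn fgvsl
Hunk 7: at line 7 remove [hmvw,ncks,offs] add [gpjyc] -> 11 lines: ocw xyiex qxpdb ckyva stmgx kybjc grez gpjyc nave mcpn fgvsl
Final line 8: gpjyc

Answer: gpjyc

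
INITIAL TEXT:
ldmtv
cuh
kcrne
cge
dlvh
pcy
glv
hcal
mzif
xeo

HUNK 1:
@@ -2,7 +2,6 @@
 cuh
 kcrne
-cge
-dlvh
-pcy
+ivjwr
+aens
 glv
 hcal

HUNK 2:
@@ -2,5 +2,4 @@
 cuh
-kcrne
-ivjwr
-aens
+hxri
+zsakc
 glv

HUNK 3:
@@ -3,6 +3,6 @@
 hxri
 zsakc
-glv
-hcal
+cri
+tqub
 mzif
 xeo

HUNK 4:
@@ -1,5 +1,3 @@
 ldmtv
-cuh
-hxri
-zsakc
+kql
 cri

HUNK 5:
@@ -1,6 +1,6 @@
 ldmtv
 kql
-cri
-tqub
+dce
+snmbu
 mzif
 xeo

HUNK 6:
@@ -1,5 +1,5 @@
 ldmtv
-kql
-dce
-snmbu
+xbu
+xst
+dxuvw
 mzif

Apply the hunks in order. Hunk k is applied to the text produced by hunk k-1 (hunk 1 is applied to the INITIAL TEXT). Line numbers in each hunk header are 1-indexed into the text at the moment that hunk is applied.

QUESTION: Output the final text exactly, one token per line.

Answer: ldmtv
xbu
xst
dxuvw
mzif
xeo

Derivation:
Hunk 1: at line 2 remove [cge,dlvh,pcy] add [ivjwr,aens] -> 9 lines: ldmtv cuh kcrne ivjwr aens glv hcal mzif xeo
Hunk 2: at line 2 remove [kcrne,ivjwr,aens] add [hxri,zsakc] -> 8 lines: ldmtv cuh hxri zsakc glv hcal mzif xeo
Hunk 3: at line 3 remove [glv,hcal] add [cri,tqub] -> 8 lines: ldmtv cuh hxri zsakc cri tqub mzif xeo
Hunk 4: at line 1 remove [cuh,hxri,zsakc] add [kql] -> 6 lines: ldmtv kql cri tqub mzif xeo
Hunk 5: at line 1 remove [cri,tqub] add [dce,snmbu] -> 6 lines: ldmtv kql dce snmbu mzif xeo
Hunk 6: at line 1 remove [kql,dce,snmbu] add [xbu,xst,dxuvw] -> 6 lines: ldmtv xbu xst dxuvw mzif xeo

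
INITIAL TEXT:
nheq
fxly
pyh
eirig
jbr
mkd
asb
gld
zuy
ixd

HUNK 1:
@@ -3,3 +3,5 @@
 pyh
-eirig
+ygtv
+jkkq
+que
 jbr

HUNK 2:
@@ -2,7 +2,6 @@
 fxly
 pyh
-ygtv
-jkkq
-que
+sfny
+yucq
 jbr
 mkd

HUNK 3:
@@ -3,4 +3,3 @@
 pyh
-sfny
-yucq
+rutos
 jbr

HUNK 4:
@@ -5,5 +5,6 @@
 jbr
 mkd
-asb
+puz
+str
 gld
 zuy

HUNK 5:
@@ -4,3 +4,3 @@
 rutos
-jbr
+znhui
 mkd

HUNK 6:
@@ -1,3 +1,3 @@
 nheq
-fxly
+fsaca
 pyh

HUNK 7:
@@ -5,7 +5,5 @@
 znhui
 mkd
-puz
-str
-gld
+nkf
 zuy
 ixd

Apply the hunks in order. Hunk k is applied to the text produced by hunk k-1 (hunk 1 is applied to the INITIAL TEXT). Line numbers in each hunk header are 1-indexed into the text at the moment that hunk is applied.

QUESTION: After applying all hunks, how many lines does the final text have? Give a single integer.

Answer: 9

Derivation:
Hunk 1: at line 3 remove [eirig] add [ygtv,jkkq,que] -> 12 lines: nheq fxly pyh ygtv jkkq que jbr mkd asb gld zuy ixd
Hunk 2: at line 2 remove [ygtv,jkkq,que] add [sfny,yucq] -> 11 lines: nheq fxly pyh sfny yucq jbr mkd asb gld zuy ixd
Hunk 3: at line 3 remove [sfny,yucq] add [rutos] -> 10 lines: nheq fxly pyh rutos jbr mkd asb gld zuy ixd
Hunk 4: at line 5 remove [asb] add [puz,str] -> 11 lines: nheq fxly pyh rutos jbr mkd puz str gld zuy ixd
Hunk 5: at line 4 remove [jbr] add [znhui] -> 11 lines: nheq fxly pyh rutos znhui mkd puz str gld zuy ixd
Hunk 6: at line 1 remove [fxly] add [fsaca] -> 11 lines: nheq fsaca pyh rutos znhui mkd puz str gld zuy ixd
Hunk 7: at line 5 remove [puz,str,gld] add [nkf] -> 9 lines: nheq fsaca pyh rutos znhui mkd nkf zuy ixd
Final line count: 9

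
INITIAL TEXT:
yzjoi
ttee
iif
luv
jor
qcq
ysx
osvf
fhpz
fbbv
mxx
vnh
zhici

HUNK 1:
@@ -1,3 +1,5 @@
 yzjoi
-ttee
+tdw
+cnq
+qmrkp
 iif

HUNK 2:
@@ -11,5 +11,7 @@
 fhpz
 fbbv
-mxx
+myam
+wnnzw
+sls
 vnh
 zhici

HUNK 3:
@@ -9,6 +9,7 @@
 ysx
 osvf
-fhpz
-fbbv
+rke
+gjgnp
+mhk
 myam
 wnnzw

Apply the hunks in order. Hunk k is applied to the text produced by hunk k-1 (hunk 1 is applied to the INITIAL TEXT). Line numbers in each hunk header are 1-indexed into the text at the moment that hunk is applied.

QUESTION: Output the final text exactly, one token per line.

Hunk 1: at line 1 remove [ttee] add [tdw,cnq,qmrkp] -> 15 lines: yzjoi tdw cnq qmrkp iif luv jor qcq ysx osvf fhpz fbbv mxx vnh zhici
Hunk 2: at line 11 remove [mxx] add [myam,wnnzw,sls] -> 17 lines: yzjoi tdw cnq qmrkp iif luv jor qcq ysx osvf fhpz fbbv myam wnnzw sls vnh zhici
Hunk 3: at line 9 remove [fhpz,fbbv] add [rke,gjgnp,mhk] -> 18 lines: yzjoi tdw cnq qmrkp iif luv jor qcq ysx osvf rke gjgnp mhk myam wnnzw sls vnh zhici

Answer: yzjoi
tdw
cnq
qmrkp
iif
luv
jor
qcq
ysx
osvf
rke
gjgnp
mhk
myam
wnnzw
sls
vnh
zhici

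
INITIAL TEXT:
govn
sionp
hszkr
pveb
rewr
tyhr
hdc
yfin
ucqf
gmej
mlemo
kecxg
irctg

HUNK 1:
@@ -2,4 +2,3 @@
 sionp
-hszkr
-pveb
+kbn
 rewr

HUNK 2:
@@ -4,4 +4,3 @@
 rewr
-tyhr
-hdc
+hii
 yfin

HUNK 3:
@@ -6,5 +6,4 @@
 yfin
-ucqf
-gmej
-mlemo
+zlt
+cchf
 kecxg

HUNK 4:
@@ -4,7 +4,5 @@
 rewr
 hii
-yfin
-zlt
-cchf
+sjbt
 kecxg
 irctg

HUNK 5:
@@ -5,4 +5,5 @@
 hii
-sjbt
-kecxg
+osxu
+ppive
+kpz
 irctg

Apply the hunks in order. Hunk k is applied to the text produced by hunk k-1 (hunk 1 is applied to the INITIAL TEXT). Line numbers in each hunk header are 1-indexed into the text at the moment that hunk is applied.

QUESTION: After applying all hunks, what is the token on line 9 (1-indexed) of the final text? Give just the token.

Hunk 1: at line 2 remove [hszkr,pveb] add [kbn] -> 12 lines: govn sionp kbn rewr tyhr hdc yfin ucqf gmej mlemo kecxg irctg
Hunk 2: at line 4 remove [tyhr,hdc] add [hii] -> 11 lines: govn sionp kbn rewr hii yfin ucqf gmej mlemo kecxg irctg
Hunk 3: at line 6 remove [ucqf,gmej,mlemo] add [zlt,cchf] -> 10 lines: govn sionp kbn rewr hii yfin zlt cchf kecxg irctg
Hunk 4: at line 4 remove [yfin,zlt,cchf] add [sjbt] -> 8 lines: govn sionp kbn rewr hii sjbt kecxg irctg
Hunk 5: at line 5 remove [sjbt,kecxg] add [osxu,ppive,kpz] -> 9 lines: govn sionp kbn rewr hii osxu ppive kpz irctg
Final line 9: irctg

Answer: irctg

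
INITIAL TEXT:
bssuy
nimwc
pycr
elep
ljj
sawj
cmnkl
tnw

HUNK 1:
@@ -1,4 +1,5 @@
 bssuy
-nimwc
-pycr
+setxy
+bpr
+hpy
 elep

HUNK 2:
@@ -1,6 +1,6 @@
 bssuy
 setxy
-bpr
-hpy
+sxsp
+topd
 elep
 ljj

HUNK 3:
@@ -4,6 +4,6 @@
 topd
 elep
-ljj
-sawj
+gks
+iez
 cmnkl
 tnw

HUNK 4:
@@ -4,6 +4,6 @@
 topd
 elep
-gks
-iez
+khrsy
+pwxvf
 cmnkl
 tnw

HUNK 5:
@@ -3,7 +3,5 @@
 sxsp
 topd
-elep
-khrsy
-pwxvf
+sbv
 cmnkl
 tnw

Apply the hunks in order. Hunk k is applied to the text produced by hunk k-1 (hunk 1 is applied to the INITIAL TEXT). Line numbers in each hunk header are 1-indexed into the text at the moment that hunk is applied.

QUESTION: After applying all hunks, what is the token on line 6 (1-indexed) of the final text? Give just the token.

Answer: cmnkl

Derivation:
Hunk 1: at line 1 remove [nimwc,pycr] add [setxy,bpr,hpy] -> 9 lines: bssuy setxy bpr hpy elep ljj sawj cmnkl tnw
Hunk 2: at line 1 remove [bpr,hpy] add [sxsp,topd] -> 9 lines: bssuy setxy sxsp topd elep ljj sawj cmnkl tnw
Hunk 3: at line 4 remove [ljj,sawj] add [gks,iez] -> 9 lines: bssuy setxy sxsp topd elep gks iez cmnkl tnw
Hunk 4: at line 4 remove [gks,iez] add [khrsy,pwxvf] -> 9 lines: bssuy setxy sxsp topd elep khrsy pwxvf cmnkl tnw
Hunk 5: at line 3 remove [elep,khrsy,pwxvf] add [sbv] -> 7 lines: bssuy setxy sxsp topd sbv cmnkl tnw
Final line 6: cmnkl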